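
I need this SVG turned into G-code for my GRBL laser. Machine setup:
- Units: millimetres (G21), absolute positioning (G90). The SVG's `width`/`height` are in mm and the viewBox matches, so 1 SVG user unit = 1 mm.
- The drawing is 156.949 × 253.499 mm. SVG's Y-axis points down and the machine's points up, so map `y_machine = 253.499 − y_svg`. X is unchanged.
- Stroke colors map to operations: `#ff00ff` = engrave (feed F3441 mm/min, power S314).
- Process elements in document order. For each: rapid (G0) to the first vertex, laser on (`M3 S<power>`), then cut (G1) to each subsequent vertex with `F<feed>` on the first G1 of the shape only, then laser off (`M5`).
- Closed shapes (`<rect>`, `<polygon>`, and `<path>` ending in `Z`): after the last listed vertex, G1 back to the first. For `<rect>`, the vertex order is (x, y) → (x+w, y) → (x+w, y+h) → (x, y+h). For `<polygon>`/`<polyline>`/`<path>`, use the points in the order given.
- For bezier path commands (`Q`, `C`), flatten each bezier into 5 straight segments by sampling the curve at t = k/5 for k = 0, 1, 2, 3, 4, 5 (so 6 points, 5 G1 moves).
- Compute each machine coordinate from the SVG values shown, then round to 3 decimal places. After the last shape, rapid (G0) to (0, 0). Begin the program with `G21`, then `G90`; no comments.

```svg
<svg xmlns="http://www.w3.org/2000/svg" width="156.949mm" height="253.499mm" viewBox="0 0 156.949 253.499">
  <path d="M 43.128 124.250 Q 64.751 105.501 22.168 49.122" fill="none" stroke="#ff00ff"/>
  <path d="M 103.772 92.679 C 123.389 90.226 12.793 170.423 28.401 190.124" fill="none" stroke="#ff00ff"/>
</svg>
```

G21
G90
G0 X43.128 Y129.249
M3 S314
G1 X49.209 Y138.254 F3441
G1 X50.153 Y150.269
G1 X45.961 Y165.295
G1 X36.633 Y183.331
G1 X22.168 Y204.377
M5
G0 X103.772 Y160.820
M3 S314
G1 X101.968 Y153.519 F3441
G1 X81.221 Y133.253
G1 X53.839 Y106.893
G1 X32.129 Y81.310
G1 X28.401 Y63.375
M5
G0 X0.000 Y0.000

viewBox `0 0 156.949 253.499` with mm width/height → 1 unit = 1 mm. Flip: y_m = 253.499 − y_svg.

**Shape 1** — `<path>` quadratic bezier, stroke `#ff00ff` → engrave (S314, F3441). Control points (SVG): P0=(43.128,124.250), P1=(64.751,105.501), P2=(22.168,49.122); sampled at t=k/5. Machine vertices: (43.128,129.249) → (49.209,138.254) → (50.153,150.269) → (45.961,165.295) → (36.633,183.331) → (22.168,204.377). Open path.

**Shape 2** — `<path>` cubic bezier, stroke `#ff00ff` → engrave (S314, F3441). Control points (SVG): P0=(103.772,92.679), P1=(123.389,90.226), P2=(12.793,170.423), P3=(28.401,190.124); sampled at t=k/5. Machine vertices: (103.772,160.820) → (101.968,153.519) → (81.221,133.253) → (53.839,106.893) → (32.129,81.310) → (28.401,63.375). Open path.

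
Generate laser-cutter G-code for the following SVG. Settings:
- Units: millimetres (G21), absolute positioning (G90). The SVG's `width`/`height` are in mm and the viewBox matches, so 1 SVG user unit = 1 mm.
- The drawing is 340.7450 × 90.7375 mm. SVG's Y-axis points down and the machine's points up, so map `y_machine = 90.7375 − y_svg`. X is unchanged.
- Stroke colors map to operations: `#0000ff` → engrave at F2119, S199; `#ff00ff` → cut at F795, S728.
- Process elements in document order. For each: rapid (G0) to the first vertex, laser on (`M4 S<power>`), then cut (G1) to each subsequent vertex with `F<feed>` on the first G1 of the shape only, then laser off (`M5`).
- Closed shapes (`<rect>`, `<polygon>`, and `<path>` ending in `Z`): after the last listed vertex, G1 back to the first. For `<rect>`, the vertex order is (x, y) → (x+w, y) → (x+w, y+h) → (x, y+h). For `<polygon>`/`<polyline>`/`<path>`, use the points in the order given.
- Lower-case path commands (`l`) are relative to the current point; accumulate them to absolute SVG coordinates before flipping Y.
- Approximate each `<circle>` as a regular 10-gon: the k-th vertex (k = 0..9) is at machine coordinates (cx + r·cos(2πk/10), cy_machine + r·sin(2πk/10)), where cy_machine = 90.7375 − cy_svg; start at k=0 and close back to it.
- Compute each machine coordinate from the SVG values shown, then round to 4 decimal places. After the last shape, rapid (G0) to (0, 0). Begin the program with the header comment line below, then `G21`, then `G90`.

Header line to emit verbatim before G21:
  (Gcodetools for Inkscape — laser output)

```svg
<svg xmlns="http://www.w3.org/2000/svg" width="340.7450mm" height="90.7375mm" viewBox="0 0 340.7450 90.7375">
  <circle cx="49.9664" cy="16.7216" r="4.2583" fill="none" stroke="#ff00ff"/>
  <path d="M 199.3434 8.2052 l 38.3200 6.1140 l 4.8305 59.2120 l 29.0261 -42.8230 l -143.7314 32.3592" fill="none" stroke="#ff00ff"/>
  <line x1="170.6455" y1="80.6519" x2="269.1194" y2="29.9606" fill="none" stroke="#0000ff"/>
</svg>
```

(Gcodetools for Inkscape — laser output)
G21
G90
G0 X54.2247 Y74.0159
M4 S728
G1 X53.4114 Y76.5189 F795
G1 X51.2823 Y78.0658
G1 X48.6505 Y78.0658
G1 X46.5214 Y76.5189
G1 X45.7081 Y74.0159
G1 X46.5214 Y71.5129
G1 X48.6505 Y69.9660
G1 X51.2823 Y69.9660
G1 X53.4114 Y71.5129
G1 X54.2247 Y74.0159
M5
G0 X199.3434 Y82.5323
M4 S728
G1 X237.6634 Y76.4183 F795
G1 X242.4939 Y17.2063
G1 X271.5200 Y60.0293
G1 X127.7886 Y27.6701
M5
G0 X170.6455 Y10.0856
M4 S199
G1 X269.1194 Y60.7769 F2119
M5
G0 X0.0000 Y0.0000

1 u = 1 mm; y_m = 90.7375 − y.

[1] `<circle>` circle, #ff00ff→cut S728 F795: (54.2247,74.0159) → (53.4114,76.5189) → (51.2823,78.0658) → (48.6505,78.0658) → (46.5214,76.5189) → (45.7081,74.0159) → (46.5214,71.5129) → (48.6505,69.9660) → (51.2823,69.9660) → (53.4114,71.5129) → (54.2247,74.0159) (closed)

[2] `<path>` open polyline, #ff00ff→cut S728 F795: (199.3434,82.5323) → (237.6634,76.4183) → (242.4939,17.2063) → (271.5200,60.0293) → (127.7886,27.6701)

[3] `<line>` line segment, #0000ff→engrave S199 F2119: (170.6455,10.0856) → (269.1194,60.7769)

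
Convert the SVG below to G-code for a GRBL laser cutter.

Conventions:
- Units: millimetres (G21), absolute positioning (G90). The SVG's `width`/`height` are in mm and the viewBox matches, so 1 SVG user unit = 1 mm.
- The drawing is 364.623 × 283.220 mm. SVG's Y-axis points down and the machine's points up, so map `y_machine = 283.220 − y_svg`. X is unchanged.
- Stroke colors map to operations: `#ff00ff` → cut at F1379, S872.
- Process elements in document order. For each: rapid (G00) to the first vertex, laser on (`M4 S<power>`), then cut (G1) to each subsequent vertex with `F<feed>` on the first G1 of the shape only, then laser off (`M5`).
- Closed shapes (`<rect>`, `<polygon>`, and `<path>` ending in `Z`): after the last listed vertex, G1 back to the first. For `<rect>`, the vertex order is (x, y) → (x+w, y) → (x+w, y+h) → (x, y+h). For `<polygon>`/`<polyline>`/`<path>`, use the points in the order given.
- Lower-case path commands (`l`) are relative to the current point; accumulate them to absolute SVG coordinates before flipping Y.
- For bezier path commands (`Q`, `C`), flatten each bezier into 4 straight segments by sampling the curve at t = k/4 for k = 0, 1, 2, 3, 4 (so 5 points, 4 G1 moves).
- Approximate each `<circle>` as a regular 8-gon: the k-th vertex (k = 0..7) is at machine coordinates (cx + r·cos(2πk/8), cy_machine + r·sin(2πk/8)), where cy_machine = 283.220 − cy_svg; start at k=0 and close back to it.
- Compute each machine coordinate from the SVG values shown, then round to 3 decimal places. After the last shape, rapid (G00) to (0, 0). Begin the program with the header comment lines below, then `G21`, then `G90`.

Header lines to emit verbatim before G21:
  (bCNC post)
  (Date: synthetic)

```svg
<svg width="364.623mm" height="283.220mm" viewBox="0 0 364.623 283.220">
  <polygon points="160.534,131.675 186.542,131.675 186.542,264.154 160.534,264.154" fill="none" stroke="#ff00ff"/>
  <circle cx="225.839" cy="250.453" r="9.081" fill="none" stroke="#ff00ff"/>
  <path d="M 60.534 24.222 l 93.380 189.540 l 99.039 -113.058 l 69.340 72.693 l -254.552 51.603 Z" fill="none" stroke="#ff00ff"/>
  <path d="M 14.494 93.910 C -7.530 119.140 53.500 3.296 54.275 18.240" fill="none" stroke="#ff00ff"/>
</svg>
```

(bCNC post)
(Date: synthetic)
G21
G90
G00 X160.534 Y151.545
M4 S872
G1 X186.542 Y151.545 F1379
G1 X186.542 Y19.066
G1 X160.534 Y19.066
G1 X160.534 Y151.545
M5
G00 X234.920 Y32.767
M4 S872
G1 X232.260 Y39.188 F1379
G1 X225.839 Y41.848
G1 X219.418 Y39.188
G1 X216.758 Y32.767
G1 X219.418 Y26.346
G1 X225.839 Y23.686
G1 X232.260 Y26.346
G1 X234.920 Y32.767
M5
G00 X60.534 Y258.998
M4 S872
G1 X153.914 Y69.458 F1379
G1 X252.953 Y182.516
G1 X322.293 Y109.823
G1 X67.741 Y58.220
G1 X60.534 Y258.998
M5
G00 X14.494 Y189.310
M4 S872
G1 X11.309 Y192.591 F1379
G1 X25.835 Y223.288
G1 X44.635 Y255.913
G1 X54.275 Y264.980
M5
G00 X0.000 Y0.000

Since the viewBox matches the mm dimensions, user units are millimetres directly. The only transform is the Y-flip y_m = 283.220 − y_svg.

Shape 1 is a rectangle drawn with `<polygon>`. Its stroke #ff00ff means cut at S872, F1379. After flipping Y the toolpath is (160.534,151.545) → (186.542,151.545) → (186.542,19.066) → (160.534,19.066) → (160.534,151.545), returning to the start.

Shape 2 is a circle drawn with `<circle>`. Its stroke #ff00ff means cut at S872, F1379. After flipping Y the toolpath is (234.920,32.767) → (232.260,39.188) → (225.839,41.848) → (219.418,39.188) → (216.758,32.767) → (219.418,26.346) → (225.839,23.686) → (232.260,26.346) → (234.920,32.767), returning to the start.

Shape 3 is a closed polygon drawn with `<path>`. Its stroke #ff00ff means cut at S872, F1379. After flipping Y the toolpath is (60.534,258.998) → (153.914,69.458) → (252.953,182.516) → (322.293,109.823) → (67.741,58.220) → (60.534,258.998), returning to the start.

Shape 4 is a cubic bezier drawn with `<path>`. Its stroke #ff00ff means cut at S872, F1379. After flipping Y the toolpath is (14.494,189.310) → (11.309,192.591) → (25.835,223.288) → (44.635,255.913) → (54.275,264.980).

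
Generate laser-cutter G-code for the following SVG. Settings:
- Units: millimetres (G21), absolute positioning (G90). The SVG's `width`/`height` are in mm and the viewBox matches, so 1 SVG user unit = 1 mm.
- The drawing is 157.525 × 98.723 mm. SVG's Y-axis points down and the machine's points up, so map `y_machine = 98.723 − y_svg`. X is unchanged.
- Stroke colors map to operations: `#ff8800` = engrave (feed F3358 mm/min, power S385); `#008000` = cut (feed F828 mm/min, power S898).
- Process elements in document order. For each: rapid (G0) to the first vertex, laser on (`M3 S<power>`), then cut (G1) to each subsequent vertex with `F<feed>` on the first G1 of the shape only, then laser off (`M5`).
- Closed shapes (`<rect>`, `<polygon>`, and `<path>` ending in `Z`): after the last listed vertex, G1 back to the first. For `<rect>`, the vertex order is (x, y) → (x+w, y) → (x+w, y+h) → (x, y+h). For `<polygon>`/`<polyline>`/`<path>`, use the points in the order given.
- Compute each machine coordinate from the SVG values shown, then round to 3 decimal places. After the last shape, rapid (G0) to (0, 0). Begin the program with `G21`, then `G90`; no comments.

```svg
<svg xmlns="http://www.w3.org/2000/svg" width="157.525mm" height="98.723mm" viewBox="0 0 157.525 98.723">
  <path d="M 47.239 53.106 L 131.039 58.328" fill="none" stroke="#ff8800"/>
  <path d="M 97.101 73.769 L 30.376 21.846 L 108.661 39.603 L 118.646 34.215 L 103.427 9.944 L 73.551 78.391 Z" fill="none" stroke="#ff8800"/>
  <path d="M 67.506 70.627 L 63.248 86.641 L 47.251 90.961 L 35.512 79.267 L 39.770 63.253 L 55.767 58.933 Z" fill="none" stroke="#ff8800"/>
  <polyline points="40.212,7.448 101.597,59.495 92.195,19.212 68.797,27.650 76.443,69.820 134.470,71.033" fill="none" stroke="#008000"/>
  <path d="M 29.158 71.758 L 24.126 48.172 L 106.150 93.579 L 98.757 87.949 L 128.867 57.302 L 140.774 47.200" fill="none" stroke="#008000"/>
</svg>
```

viewBox `0 0 157.525 98.723` with mm width/height → 1 unit = 1 mm. Flip: y_m = 98.723 − y_svg.

**Shape 1** — `<path>` line segment, stroke `#ff8800` → engrave (S385, F3358). Machine vertices: (47.239,45.617) → (131.039,40.395). Open path.

**Shape 2** — `<path>` closed polygon, stroke `#ff8800` → engrave (S385, F3358). Machine vertices: (97.101,24.954) → (30.376,76.877) → (108.661,59.120) → (118.646,64.508) → (103.427,88.779) → (73.551,20.332) → (97.101,24.954). Closed: final G1 returns to the first vertex.

**Shape 3** — `<path>` regular polygon, stroke `#ff8800` → engrave (S385, F3358). Machine vertices: (67.506,28.096) → (63.248,12.082) → (47.251,7.762) → (35.512,19.456) → (39.770,35.470) → (55.767,39.790) → (67.506,28.096). Closed: final G1 returns to the first vertex.

**Shape 4** — `<polyline>` open polyline, stroke `#008000` → cut (S898, F828). Machine vertices: (40.212,91.275) → (101.597,39.228) → (92.195,79.511) → (68.797,71.073) → (76.443,28.903) → (134.470,27.690). Open path.

**Shape 5** — `<path>` open polyline, stroke `#008000` → cut (S898, F828). Machine vertices: (29.158,26.965) → (24.126,50.551) → (106.150,5.144) → (98.757,10.774) → (128.867,41.421) → (140.774,51.523). Open path.

G21
G90
G0 X47.239 Y45.617
M3 S385
G1 X131.039 Y40.395 F3358
M5
G0 X97.101 Y24.954
M3 S385
G1 X30.376 Y76.877 F3358
G1 X108.661 Y59.120
G1 X118.646 Y64.508
G1 X103.427 Y88.779
G1 X73.551 Y20.332
G1 X97.101 Y24.954
M5
G0 X67.506 Y28.096
M3 S385
G1 X63.248 Y12.082 F3358
G1 X47.251 Y7.762
G1 X35.512 Y19.456
G1 X39.770 Y35.470
G1 X55.767 Y39.790
G1 X67.506 Y28.096
M5
G0 X40.212 Y91.275
M3 S898
G1 X101.597 Y39.228 F828
G1 X92.195 Y79.511
G1 X68.797 Y71.073
G1 X76.443 Y28.903
G1 X134.470 Y27.690
M5
G0 X29.158 Y26.965
M3 S898
G1 X24.126 Y50.551 F828
G1 X106.150 Y5.144
G1 X98.757 Y10.774
G1 X128.867 Y41.421
G1 X140.774 Y51.523
M5
G0 X0.000 Y0.000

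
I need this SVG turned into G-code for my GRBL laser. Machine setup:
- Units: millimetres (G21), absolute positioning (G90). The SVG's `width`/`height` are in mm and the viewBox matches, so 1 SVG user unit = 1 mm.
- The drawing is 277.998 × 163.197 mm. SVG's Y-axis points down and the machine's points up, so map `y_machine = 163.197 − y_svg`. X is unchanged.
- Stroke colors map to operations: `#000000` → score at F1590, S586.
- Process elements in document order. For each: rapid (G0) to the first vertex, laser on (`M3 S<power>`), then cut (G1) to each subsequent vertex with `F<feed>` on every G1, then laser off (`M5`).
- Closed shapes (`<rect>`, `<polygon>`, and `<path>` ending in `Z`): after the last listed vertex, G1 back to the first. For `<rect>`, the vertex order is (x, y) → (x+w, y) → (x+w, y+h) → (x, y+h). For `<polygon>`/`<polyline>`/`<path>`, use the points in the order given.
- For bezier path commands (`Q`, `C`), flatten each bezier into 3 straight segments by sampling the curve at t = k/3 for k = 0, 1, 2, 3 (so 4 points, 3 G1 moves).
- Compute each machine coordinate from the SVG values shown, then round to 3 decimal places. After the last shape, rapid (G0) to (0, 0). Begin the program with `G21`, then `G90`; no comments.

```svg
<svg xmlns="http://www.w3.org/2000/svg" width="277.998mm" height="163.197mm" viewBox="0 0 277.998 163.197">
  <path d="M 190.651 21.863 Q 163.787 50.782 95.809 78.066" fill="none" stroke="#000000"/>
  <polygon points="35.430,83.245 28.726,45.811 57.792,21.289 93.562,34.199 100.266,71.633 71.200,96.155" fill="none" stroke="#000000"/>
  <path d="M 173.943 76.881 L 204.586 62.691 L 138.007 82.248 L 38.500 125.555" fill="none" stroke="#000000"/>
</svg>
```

Since the viewBox matches the mm dimensions, user units are millimetres directly. The only transform is the Y-flip y_m = 163.197 − y_svg.

Shape 1 is a quadratic bezier drawn with `<path>`. Its stroke #000000 means score at S586, F1590. After flipping Y the toolpath is (190.651,141.334) → (168.173,122.236) → (136.559,103.502) → (95.809,85.131).

Shape 2 is a regular polygon drawn with `<polygon>`. Its stroke #000000 means score at S586, F1590. After flipping Y the toolpath is (35.430,79.952) → (28.726,117.386) → (57.792,141.908) → (93.562,128.998) → (100.266,91.564) → (71.200,67.042) → (35.430,79.952), returning to the start.

Shape 3 is a open polyline drawn with `<path>`. Its stroke #000000 means score at S586, F1590. After flipping Y the toolpath is (173.943,86.316) → (204.586,100.506) → (138.007,80.949) → (38.500,37.642).

G21
G90
G0 X190.651 Y141.334
M3 S586
G1 X168.173 Y122.236 F1590
G1 X136.559 Y103.502 F1590
G1 X95.809 Y85.131 F1590
M5
G0 X35.430 Y79.952
M3 S586
G1 X28.726 Y117.386 F1590
G1 X57.792 Y141.908 F1590
G1 X93.562 Y128.998 F1590
G1 X100.266 Y91.564 F1590
G1 X71.200 Y67.042 F1590
G1 X35.430 Y79.952 F1590
M5
G0 X173.943 Y86.316
M3 S586
G1 X204.586 Y100.506 F1590
G1 X138.007 Y80.949 F1590
G1 X38.500 Y37.642 F1590
M5
G0 X0.000 Y0.000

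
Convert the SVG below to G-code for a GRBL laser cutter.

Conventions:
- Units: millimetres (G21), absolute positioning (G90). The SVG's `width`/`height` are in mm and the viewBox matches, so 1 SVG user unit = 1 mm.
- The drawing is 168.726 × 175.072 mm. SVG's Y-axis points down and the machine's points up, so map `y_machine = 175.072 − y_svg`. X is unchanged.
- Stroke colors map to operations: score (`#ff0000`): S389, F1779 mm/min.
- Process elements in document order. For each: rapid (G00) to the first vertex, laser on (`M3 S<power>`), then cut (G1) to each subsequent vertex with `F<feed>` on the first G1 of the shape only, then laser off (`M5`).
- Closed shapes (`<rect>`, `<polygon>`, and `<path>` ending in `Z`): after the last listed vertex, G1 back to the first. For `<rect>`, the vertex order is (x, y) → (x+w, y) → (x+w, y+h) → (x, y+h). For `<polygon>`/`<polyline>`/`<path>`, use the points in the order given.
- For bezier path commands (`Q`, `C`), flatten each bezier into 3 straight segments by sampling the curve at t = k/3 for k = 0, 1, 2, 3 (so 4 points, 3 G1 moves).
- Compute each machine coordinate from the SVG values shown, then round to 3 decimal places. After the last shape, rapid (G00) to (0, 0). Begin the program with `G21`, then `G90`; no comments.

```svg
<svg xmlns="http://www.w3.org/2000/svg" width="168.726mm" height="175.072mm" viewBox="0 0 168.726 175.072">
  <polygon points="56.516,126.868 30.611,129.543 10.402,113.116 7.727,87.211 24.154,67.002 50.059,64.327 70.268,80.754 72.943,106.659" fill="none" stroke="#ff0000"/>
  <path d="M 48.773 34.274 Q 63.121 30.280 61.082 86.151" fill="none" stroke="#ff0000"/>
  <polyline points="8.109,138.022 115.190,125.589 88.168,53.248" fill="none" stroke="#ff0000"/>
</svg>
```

viewBox `0 0 168.726 175.072` with mm width/height → 1 unit = 1 mm. Flip: y_m = 175.072 − y_svg.

**Shape 1** — `<polygon>` regular polygon, stroke `#ff0000` → score (S389, F1779). Machine vertices: (56.516,48.204) → (30.611,45.529) → (10.402,61.956) → (7.727,87.861) → (24.154,108.070) → (50.059,110.745) → (70.268,94.318) → (72.943,68.413) → (56.516,48.204). Closed: final G1 returns to the first vertex.

**Shape 2** — `<path>` quadratic bezier, stroke `#ff0000` → score (S389, F1779). Control points (SVG): P0=(48.773,34.274), P1=(63.121,30.280), P2=(61.082,86.151); sampled at t=k/3. Machine vertices: (48.773,140.798) → (56.518,136.809) → (60.621,119.517) → (61.082,88.921). Open path.

**Shape 3** — `<polyline>` open polyline, stroke `#ff0000` → score (S389, F1779). Machine vertices: (8.109,37.050) → (115.190,49.483) → (88.168,121.824). Open path.

G21
G90
G00 X56.516 Y48.204
M3 S389
G1 X30.611 Y45.529 F1779
G1 X10.402 Y61.956
G1 X7.727 Y87.861
G1 X24.154 Y108.070
G1 X50.059 Y110.745
G1 X70.268 Y94.318
G1 X72.943 Y68.413
G1 X56.516 Y48.204
M5
G00 X48.773 Y140.798
M3 S389
G1 X56.518 Y136.809 F1779
G1 X60.621 Y119.517
G1 X61.082 Y88.921
M5
G00 X8.109 Y37.050
M3 S389
G1 X115.190 Y49.483 F1779
G1 X88.168 Y121.824
M5
G00 X0.000 Y0.000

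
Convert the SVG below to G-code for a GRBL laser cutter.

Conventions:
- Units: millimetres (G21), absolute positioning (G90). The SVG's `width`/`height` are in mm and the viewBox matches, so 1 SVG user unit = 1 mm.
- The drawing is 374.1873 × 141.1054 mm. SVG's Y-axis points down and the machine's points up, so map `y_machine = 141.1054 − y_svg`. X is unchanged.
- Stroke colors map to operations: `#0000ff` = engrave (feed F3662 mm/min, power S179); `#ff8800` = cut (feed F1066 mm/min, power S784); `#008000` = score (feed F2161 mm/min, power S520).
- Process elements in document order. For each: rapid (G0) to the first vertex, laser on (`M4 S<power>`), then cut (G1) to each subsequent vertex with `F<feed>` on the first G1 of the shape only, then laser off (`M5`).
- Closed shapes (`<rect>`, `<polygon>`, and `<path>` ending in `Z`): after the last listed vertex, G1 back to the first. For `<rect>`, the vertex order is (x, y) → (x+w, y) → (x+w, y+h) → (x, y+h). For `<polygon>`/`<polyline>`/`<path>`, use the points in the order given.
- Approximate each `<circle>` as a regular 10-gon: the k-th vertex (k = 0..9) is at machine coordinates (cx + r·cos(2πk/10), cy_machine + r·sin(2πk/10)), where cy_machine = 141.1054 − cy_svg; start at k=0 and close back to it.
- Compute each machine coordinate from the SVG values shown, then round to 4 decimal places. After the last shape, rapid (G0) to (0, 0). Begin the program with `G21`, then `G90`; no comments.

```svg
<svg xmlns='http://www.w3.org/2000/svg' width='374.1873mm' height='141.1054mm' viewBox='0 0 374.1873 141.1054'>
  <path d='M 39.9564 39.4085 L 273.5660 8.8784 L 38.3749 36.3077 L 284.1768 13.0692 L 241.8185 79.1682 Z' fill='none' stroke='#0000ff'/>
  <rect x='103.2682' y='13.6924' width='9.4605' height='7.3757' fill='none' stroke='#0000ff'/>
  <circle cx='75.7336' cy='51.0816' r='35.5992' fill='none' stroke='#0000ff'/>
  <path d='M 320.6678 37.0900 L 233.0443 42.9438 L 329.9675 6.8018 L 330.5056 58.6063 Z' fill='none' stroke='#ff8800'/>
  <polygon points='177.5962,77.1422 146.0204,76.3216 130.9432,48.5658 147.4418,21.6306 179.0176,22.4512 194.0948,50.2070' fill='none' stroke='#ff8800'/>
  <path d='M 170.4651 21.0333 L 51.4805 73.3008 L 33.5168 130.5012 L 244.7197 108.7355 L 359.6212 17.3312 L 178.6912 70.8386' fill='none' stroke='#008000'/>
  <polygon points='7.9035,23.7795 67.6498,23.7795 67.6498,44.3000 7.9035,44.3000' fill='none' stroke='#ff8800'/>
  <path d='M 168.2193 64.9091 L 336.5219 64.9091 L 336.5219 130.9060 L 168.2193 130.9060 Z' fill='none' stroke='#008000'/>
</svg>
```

G21
G90
G0 X39.9564 Y101.6969
M4 S179
G1 X273.5660 Y132.2270 F3662
G1 X38.3749 Y104.7977
G1 X284.1768 Y128.0362
G1 X241.8185 Y61.9372
G1 X39.9564 Y101.6969
M5
G0 X103.2682 Y127.4130
M4 S179
G1 X112.7287 Y127.4130 F3662
G1 X112.7287 Y120.0373
G1 X103.2682 Y120.0373
G1 X103.2682 Y127.4130
M5
G0 X111.3328 Y90.0238
M4 S179
G1 X104.5340 Y110.9485 F3662
G1 X86.7344 Y123.8807
G1 X64.7328 Y123.8807
G1 X46.9332 Y110.9485
G1 X40.1344 Y90.0238
G1 X46.9332 Y69.0991
G1 X64.7328 Y56.1669
G1 X86.7344 Y56.1669
G1 X104.5340 Y69.0991
G1 X111.3328 Y90.0238
M5
G0 X320.6678 Y104.0154
M4 S784
G1 X233.0443 Y98.1616 F1066
G1 X329.9675 Y134.3036
G1 X330.5056 Y82.4991
G1 X320.6678 Y104.0154
M5
G0 X177.5962 Y63.9632
M4 S784
G1 X146.0204 Y64.7838 F1066
G1 X130.9432 Y92.5396
G1 X147.4418 Y119.4748
G1 X179.0176 Y118.6542
G1 X194.0948 Y90.8984
G1 X177.5962 Y63.9632
M5
G0 X170.4651 Y120.0721
M4 S520
G1 X51.4805 Y67.8046 F2161
G1 X33.5168 Y10.6042
G1 X244.7197 Y32.3699
G1 X359.6212 Y123.7742
G1 X178.6912 Y70.2668
M5
G0 X7.9035 Y117.3259
M4 S784
G1 X67.6498 Y117.3259 F1066
G1 X67.6498 Y96.8054
G1 X7.9035 Y96.8054
G1 X7.9035 Y117.3259
M5
G0 X168.2193 Y76.1963
M4 S520
G1 X336.5219 Y76.1963 F2161
G1 X336.5219 Y10.1994
G1 X168.2193 Y10.1994
G1 X168.2193 Y76.1963
M5
G0 X0.0000 Y0.0000

Since the viewBox matches the mm dimensions, user units are millimetres directly. The only transform is the Y-flip y_m = 141.1054 − y_svg.

Shape 1 is a closed polygon drawn with `<path>`. Its stroke #0000ff means engrave at S179, F3662. After flipping Y the toolpath is (39.9564,101.6969) → (273.5660,132.2270) → (38.3749,104.7977) → (284.1768,128.0362) → (241.8185,61.9372) → (39.9564,101.6969), returning to the start.

Shape 2 is a rectangle drawn with `<rect>`. Its stroke #0000ff means engrave at S179, F3662. After flipping Y the toolpath is (103.2682,127.4130) → (112.7287,127.4130) → (112.7287,120.0373) → (103.2682,120.0373) → (103.2682,127.4130), returning to the start.

Shape 3 is a circle drawn with `<circle>`. Its stroke #0000ff means engrave at S179, F3662. After flipping Y the toolpath is (111.3328,90.0238) → (104.5340,110.9485) → (86.7344,123.8807) → (64.7328,123.8807) → (46.9332,110.9485) → (40.1344,90.0238) → (46.9332,69.0991) → (64.7328,56.1669) → (86.7344,56.1669) → (104.5340,69.0991) → (111.3328,90.0238), returning to the start.

Shape 4 is a closed polygon drawn with `<path>`. Its stroke #ff8800 means cut at S784, F1066. After flipping Y the toolpath is (320.6678,104.0154) → (233.0443,98.1616) → (329.9675,134.3036) → (330.5056,82.4991) → (320.6678,104.0154), returning to the start.

Shape 5 is a regular polygon drawn with `<polygon>`. Its stroke #ff8800 means cut at S784, F1066. After flipping Y the toolpath is (177.5962,63.9632) → (146.0204,64.7838) → (130.9432,92.5396) → (147.4418,119.4748) → (179.0176,118.6542) → (194.0948,90.8984) → (177.5962,63.9632), returning to the start.

Shape 6 is a open polyline drawn with `<path>`. Its stroke #008000 means score at S520, F2161. After flipping Y the toolpath is (170.4651,120.0721) → (51.4805,67.8046) → (33.5168,10.6042) → (244.7197,32.3699) → (359.6212,123.7742) → (178.6912,70.2668).

Shape 7 is a rectangle drawn with `<polygon>`. Its stroke #ff8800 means cut at S784, F1066. After flipping Y the toolpath is (7.9035,117.3259) → (67.6498,117.3259) → (67.6498,96.8054) → (7.9035,96.8054) → (7.9035,117.3259), returning to the start.

Shape 8 is a rectangle drawn with `<path>`. Its stroke #008000 means score at S520, F2161. After flipping Y the toolpath is (168.2193,76.1963) → (336.5219,76.1963) → (336.5219,10.1994) → (168.2193,10.1994) → (168.2193,76.1963), returning to the start.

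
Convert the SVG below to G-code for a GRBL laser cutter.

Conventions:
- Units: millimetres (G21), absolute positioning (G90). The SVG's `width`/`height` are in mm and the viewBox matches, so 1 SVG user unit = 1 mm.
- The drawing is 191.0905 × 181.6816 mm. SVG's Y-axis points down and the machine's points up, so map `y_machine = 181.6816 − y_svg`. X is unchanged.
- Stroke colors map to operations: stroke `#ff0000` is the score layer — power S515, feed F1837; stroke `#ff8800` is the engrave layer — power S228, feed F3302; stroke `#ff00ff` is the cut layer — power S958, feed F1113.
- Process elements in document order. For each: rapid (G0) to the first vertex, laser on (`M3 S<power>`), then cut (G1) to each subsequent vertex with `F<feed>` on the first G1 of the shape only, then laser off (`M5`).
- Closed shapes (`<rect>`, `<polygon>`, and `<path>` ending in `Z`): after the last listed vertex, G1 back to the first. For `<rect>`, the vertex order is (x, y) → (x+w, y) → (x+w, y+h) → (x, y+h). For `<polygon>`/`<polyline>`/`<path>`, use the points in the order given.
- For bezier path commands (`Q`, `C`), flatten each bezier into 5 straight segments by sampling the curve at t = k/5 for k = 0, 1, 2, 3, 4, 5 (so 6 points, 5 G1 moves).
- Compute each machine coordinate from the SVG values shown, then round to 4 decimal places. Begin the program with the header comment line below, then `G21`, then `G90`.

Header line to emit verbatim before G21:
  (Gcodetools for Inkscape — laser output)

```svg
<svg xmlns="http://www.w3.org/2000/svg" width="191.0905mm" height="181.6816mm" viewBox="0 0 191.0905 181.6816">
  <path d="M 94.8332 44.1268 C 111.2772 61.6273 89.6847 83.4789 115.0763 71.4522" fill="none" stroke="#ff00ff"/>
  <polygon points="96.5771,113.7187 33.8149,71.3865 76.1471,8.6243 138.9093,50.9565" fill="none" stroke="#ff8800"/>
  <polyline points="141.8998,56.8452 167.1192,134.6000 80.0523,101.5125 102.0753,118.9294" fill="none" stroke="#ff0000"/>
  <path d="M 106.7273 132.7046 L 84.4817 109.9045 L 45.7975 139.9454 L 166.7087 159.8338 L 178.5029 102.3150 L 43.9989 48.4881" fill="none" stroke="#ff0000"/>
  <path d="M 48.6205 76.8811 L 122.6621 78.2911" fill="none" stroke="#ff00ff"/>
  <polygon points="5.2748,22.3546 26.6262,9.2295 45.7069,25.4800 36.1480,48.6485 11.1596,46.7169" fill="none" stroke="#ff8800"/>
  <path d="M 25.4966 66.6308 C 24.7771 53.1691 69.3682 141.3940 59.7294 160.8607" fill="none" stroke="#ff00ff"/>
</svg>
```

(Gcodetools for Inkscape — laser output)
G21
G90
G0 X94.8332 Y137.5548
M3 S958
G1 X100.8154 Y126.8382 F1113
G1 X101.7498 Y116.9124
G1 X101.7174 Y109.6123
G1 X104.7993 Y106.7729
G1 X115.0763 Y110.2294
M5
G0 X96.5771 Y67.9629
M3 S228
G1 X33.8149 Y110.2951 F3302
G1 X76.1471 Y173.0573
G1 X138.9093 Y130.7251
G1 X96.5771 Y67.9629
M5
G0 X141.8998 Y124.8364
M3 S515
G1 X167.1192 Y47.0816 F1837
G1 X80.0523 Y80.1691
G1 X102.0753 Y62.7522
M5
G0 X106.7273 Y48.9770
M3 S515
G1 X84.4817 Y71.7771 F1837
G1 X45.7975 Y41.7362
G1 X166.7087 Y21.8478
G1 X178.5029 Y79.3666
G1 X43.9989 Y133.1935
M5
G0 X48.6205 Y104.8005
M3 S958
G1 X122.6621 Y103.3905 F1113
M5
G0 X5.2748 Y159.3270
M3 S228
G1 X26.6262 Y172.4521 F3302
G1 X45.7069 Y156.2016
G1 X36.1480 Y133.0331
G1 X11.1596 Y134.9647
G1 X5.2748 Y159.3270
M5
G0 X25.4966 Y115.0508
M3 S958
G1 X29.7058 Y112.2890 F1113
G1 X40.0117 Y93.3037
G1 X51.6362 Y66.2764
G1 X59.8014 Y39.3883
G1 X59.7294 Y20.8209
M5

1 u = 1 mm; y_m = 181.6816 − y.

[1] `<path>` cubic bezier, #ff00ff→cut S958 F1113: (94.8332,137.5548) → (100.8154,126.8382) → (101.7498,116.9124) → (101.7174,109.6123) → (104.7993,106.7729) → (115.0763,110.2294)

[2] `<polygon>` regular polygon, #ff8800→engrave S228 F3302: (96.5771,67.9629) → (33.8149,110.2951) → (76.1471,173.0573) → (138.9093,130.7251) → (96.5771,67.9629) (closed)

[3] `<polyline>` open polyline, #ff0000→score S515 F1837: (141.8998,124.8364) → (167.1192,47.0816) → (80.0523,80.1691) → (102.0753,62.7522)

[4] `<path>` open polyline, #ff0000→score S515 F1837: (106.7273,48.9770) → (84.4817,71.7771) → (45.7975,41.7362) → (166.7087,21.8478) → (178.5029,79.3666) → (43.9989,133.1935)

[5] `<path>` line segment, #ff00ff→cut S958 F1113: (48.6205,104.8005) → (122.6621,103.3905)

[6] `<polygon>` regular polygon, #ff8800→engrave S228 F3302: (5.2748,159.3270) → (26.6262,172.4521) → (45.7069,156.2016) → (36.1480,133.0331) → (11.1596,134.9647) → (5.2748,159.3270) (closed)

[7] `<path>` cubic bezier, #ff00ff→cut S958 F1113: (25.4966,115.0508) → (29.7058,112.2890) → (40.0117,93.3037) → (51.6362,66.2764) → (59.8014,39.3883) → (59.7294,20.8209)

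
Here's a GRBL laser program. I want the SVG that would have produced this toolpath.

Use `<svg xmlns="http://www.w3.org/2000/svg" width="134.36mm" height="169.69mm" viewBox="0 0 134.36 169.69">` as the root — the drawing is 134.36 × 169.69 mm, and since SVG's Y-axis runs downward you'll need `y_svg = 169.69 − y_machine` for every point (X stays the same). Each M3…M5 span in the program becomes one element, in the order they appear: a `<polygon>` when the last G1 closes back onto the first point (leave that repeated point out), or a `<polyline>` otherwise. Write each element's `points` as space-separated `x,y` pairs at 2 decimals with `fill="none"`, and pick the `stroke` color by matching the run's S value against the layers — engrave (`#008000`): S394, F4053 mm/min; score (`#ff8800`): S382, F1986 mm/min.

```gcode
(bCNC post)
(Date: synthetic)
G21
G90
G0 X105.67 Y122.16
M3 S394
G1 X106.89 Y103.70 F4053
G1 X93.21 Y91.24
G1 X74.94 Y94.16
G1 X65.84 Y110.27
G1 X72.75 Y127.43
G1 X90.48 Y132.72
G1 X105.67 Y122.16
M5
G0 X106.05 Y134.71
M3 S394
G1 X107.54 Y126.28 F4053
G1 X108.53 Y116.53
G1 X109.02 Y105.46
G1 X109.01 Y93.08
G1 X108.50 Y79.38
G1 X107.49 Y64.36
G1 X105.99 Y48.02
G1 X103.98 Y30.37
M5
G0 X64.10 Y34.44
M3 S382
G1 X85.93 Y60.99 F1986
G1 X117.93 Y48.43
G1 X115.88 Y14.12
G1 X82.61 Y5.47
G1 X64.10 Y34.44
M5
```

Machine Y-up, SVG Y-down with viewBox height 169.69, so y_svg = 169.69 − y_machine; X carries over.

Run 1: S394 ⇒ engrave layer `#008000`. The run returns to its start, so emit a `<polygon>` with points (Y-flipped): 105.67,47.53 106.89,65.99 93.21,78.45 74.94,75.53 65.84,59.42 72.75,42.26 90.48,36.97.

Run 2: power S394 maps to stroke `#008000` (engrave). The run is open, so emit a `<polyline>` with points (Y-flipped): 106.05,34.98 107.54,43.41 108.53,53.16 109.02,64.23 109.01,76.61 108.50,90.31 107.49,105.33 105.99,121.67 103.98,139.32.

Run 3: S382 ⇒ score layer `#ff8800`. The run returns to its start, so emit a `<polygon>` with points (Y-flipped): 64.10,135.25 85.93,108.70 117.93,121.26 115.88,155.57 82.61,164.22.

<svg xmlns="http://www.w3.org/2000/svg" width="134.36mm" height="169.69mm" viewBox="0 0 134.36 169.69">
  <polygon points="105.67,47.53 106.89,65.99 93.21,78.45 74.94,75.53 65.84,59.42 72.75,42.26 90.48,36.97" fill="none" stroke="#008000"/>
  <polyline points="106.05,34.98 107.54,43.41 108.53,53.16 109.02,64.23 109.01,76.61 108.50,90.31 107.49,105.33 105.99,121.67 103.98,139.32" fill="none" stroke="#008000"/>
  <polygon points="64.10,135.25 85.93,108.70 117.93,121.26 115.88,155.57 82.61,164.22" fill="none" stroke="#ff8800"/>
</svg>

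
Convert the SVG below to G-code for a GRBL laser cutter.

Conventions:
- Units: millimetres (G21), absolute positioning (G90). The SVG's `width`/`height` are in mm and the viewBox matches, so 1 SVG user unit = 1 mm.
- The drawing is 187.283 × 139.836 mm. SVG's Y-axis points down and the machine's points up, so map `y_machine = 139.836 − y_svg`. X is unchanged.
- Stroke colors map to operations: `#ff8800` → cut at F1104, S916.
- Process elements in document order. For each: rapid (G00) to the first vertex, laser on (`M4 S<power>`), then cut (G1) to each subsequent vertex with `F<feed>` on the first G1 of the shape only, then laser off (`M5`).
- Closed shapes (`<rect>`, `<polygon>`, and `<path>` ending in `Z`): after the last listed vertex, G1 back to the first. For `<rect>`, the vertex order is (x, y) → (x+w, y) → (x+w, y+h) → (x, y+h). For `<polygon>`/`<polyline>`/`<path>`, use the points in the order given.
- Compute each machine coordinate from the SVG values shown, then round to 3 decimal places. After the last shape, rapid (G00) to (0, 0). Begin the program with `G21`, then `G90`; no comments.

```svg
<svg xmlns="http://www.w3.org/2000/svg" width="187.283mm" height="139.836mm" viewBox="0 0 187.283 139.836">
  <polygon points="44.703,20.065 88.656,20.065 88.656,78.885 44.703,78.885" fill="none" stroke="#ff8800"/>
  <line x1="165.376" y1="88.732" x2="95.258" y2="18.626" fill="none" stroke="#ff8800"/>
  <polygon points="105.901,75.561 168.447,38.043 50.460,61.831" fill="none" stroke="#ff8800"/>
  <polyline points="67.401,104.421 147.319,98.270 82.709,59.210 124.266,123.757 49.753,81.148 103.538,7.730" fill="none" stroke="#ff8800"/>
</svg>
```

G21
G90
G00 X44.703 Y119.771
M4 S916
G1 X88.656 Y119.771 F1104
G1 X88.656 Y60.951
G1 X44.703 Y60.951
G1 X44.703 Y119.771
M5
G00 X165.376 Y51.104
M4 S916
G1 X95.258 Y121.210 F1104
M5
G00 X105.901 Y64.275
M4 S916
G1 X168.447 Y101.793 F1104
G1 X50.460 Y78.005
G1 X105.901 Y64.275
M5
G00 X67.401 Y35.415
M4 S916
G1 X147.319 Y41.566 F1104
G1 X82.709 Y80.626
G1 X124.266 Y16.079
G1 X49.753 Y58.688
G1 X103.538 Y132.106
M5
G00 X0.000 Y0.000

1 u = 1 mm; y_m = 139.836 − y.

[1] `<polygon>` rectangle, #ff8800→cut S916 F1104: (44.703,119.771) → (88.656,119.771) → (88.656,60.951) → (44.703,60.951) → (44.703,119.771) (closed)

[2] `<line>` line segment, #ff8800→cut S916 F1104: (165.376,51.104) → (95.258,121.210)

[3] `<polygon>` closed polygon, #ff8800→cut S916 F1104: (105.901,64.275) → (168.447,101.793) → (50.460,78.005) → (105.901,64.275) (closed)

[4] `<polyline>` open polyline, #ff8800→cut S916 F1104: (67.401,35.415) → (147.319,41.566) → (82.709,80.626) → (124.266,16.079) → (49.753,58.688) → (103.538,132.106)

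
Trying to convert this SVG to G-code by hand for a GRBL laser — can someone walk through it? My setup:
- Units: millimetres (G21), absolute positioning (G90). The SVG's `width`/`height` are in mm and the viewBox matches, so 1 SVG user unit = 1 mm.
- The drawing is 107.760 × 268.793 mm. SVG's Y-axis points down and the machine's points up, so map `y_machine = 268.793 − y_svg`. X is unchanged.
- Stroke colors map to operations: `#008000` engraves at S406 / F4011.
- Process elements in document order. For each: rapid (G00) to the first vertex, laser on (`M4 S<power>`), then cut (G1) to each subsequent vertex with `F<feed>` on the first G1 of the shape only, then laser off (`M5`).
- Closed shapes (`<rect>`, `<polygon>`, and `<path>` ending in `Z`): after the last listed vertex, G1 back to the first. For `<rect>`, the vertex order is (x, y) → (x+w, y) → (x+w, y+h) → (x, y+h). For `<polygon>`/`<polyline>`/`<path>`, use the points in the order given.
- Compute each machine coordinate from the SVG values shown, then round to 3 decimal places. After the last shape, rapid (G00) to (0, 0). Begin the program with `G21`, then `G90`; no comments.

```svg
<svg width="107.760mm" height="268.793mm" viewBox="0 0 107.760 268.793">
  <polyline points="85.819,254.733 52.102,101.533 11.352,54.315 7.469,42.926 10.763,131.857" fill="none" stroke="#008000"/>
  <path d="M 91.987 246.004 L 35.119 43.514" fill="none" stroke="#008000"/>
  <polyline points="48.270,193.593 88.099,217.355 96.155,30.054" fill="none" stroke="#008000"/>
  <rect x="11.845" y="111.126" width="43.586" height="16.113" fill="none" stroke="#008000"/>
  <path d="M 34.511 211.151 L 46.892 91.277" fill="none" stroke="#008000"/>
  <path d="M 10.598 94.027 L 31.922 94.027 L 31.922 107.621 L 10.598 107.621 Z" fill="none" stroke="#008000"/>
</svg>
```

Since the viewBox matches the mm dimensions, user units are millimetres directly. The only transform is the Y-flip y_m = 268.793 − y_svg.

Shape 1 is a open polyline drawn with `<polyline>`. Its stroke #008000 means engrave at S406, F4011. After flipping Y the toolpath is (85.819,14.060) → (52.102,167.260) → (11.352,214.478) → (7.469,225.867) → (10.763,136.936).

Shape 2 is a line segment drawn with `<path>`. Its stroke #008000 means engrave at S406, F4011. After flipping Y the toolpath is (91.987,22.789) → (35.119,225.279).

Shape 3 is a open polyline drawn with `<polyline>`. Its stroke #008000 means engrave at S406, F4011. After flipping Y the toolpath is (48.270,75.200) → (88.099,51.438) → (96.155,238.739).

Shape 4 is a rectangle drawn with `<rect>`. Its stroke #008000 means engrave at S406, F4011. After flipping Y the toolpath is (11.845,157.667) → (55.431,157.667) → (55.431,141.554) → (11.845,141.554) → (11.845,157.667), returning to the start.

Shape 5 is a line segment drawn with `<path>`. Its stroke #008000 means engrave at S406, F4011. After flipping Y the toolpath is (34.511,57.642) → (46.892,177.516).

Shape 6 is a rectangle drawn with `<path>`. Its stroke #008000 means engrave at S406, F4011. After flipping Y the toolpath is (10.598,174.766) → (31.922,174.766) → (31.922,161.172) → (10.598,161.172) → (10.598,174.766), returning to the start.

G21
G90
G00 X85.819 Y14.060
M4 S406
G1 X52.102 Y167.260 F4011
G1 X11.352 Y214.478
G1 X7.469 Y225.867
G1 X10.763 Y136.936
M5
G00 X91.987 Y22.789
M4 S406
G1 X35.119 Y225.279 F4011
M5
G00 X48.270 Y75.200
M4 S406
G1 X88.099 Y51.438 F4011
G1 X96.155 Y238.739
M5
G00 X11.845 Y157.667
M4 S406
G1 X55.431 Y157.667 F4011
G1 X55.431 Y141.554
G1 X11.845 Y141.554
G1 X11.845 Y157.667
M5
G00 X34.511 Y57.642
M4 S406
G1 X46.892 Y177.516 F4011
M5
G00 X10.598 Y174.766
M4 S406
G1 X31.922 Y174.766 F4011
G1 X31.922 Y161.172
G1 X10.598 Y161.172
G1 X10.598 Y174.766
M5
G00 X0.000 Y0.000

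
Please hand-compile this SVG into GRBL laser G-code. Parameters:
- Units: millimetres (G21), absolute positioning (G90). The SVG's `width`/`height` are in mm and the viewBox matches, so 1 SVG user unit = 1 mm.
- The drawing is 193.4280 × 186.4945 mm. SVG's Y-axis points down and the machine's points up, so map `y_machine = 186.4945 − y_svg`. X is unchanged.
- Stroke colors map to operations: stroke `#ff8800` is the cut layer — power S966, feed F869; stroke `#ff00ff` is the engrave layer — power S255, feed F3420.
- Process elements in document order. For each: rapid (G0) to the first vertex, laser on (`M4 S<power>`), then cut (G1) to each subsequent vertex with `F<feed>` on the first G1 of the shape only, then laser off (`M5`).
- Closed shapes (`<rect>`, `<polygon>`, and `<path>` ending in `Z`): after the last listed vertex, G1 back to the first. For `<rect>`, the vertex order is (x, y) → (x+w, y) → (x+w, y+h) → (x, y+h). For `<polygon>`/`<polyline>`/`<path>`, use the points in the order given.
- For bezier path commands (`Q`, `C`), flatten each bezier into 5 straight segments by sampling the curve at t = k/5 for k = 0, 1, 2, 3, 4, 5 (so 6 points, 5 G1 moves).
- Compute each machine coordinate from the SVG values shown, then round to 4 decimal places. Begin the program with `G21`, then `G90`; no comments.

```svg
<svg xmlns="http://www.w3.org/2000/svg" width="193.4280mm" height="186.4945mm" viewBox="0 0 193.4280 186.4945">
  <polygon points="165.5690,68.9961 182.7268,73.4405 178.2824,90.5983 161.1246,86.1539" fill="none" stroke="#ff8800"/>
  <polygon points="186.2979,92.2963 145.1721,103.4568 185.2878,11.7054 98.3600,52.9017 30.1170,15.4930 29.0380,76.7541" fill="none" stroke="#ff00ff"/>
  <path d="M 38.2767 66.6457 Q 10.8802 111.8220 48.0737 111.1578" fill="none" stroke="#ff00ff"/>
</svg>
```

viewBox `0 0 193.4280 186.4945` with mm width/height → 1 unit = 1 mm. Flip: y_m = 186.4945 − y_svg.

**Shape 1** — `<polygon>` regular polygon, stroke `#ff8800` → cut (S966, F869). Machine vertices: (165.5690,117.4984) → (182.7268,113.0540) → (178.2824,95.8962) → (161.1246,100.3406) → (165.5690,117.4984). Closed: final G1 returns to the first vertex.

**Shape 2** — `<polygon>` closed polygon, stroke `#ff00ff` → engrave (S255, F3420). Machine vertices: (186.2979,94.1982) → (145.1721,83.0377) → (185.2878,174.7891) → (98.3600,133.5928) → (30.1170,171.0015) → (29.0380,109.7404) → (186.2979,94.1982). Closed: final G1 returns to the first vertex.

**Shape 3** — `<path>` quadratic bezier, stroke `#ff00ff` → engrave (S255, F3420). Control points (SVG): P0=(38.2767,66.6457), P1=(10.8802,111.8220), P2=(48.0737,111.1578); sampled at t=k/5. Machine vertices: (38.2767,119.8488) → (29.9017,103.6119) → (26.6939,91.0422) → (28.6533,82.1398) → (35.7799,76.9046) → (48.0737,75.3367). Open path.

G21
G90
G0 X165.5690 Y117.4984
M4 S966
G1 X182.7268 Y113.0540 F869
G1 X178.2824 Y95.8962
G1 X161.1246 Y100.3406
G1 X165.5690 Y117.4984
M5
G0 X186.2979 Y94.1982
M4 S255
G1 X145.1721 Y83.0377 F3420
G1 X185.2878 Y174.7891
G1 X98.3600 Y133.5928
G1 X30.1170 Y171.0015
G1 X29.0380 Y109.7404
G1 X186.2979 Y94.1982
M5
G0 X38.2767 Y119.8488
M4 S255
G1 X29.9017 Y103.6119 F3420
G1 X26.6939 Y91.0422
G1 X28.6533 Y82.1398
G1 X35.7799 Y76.9046
G1 X48.0737 Y75.3367
M5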